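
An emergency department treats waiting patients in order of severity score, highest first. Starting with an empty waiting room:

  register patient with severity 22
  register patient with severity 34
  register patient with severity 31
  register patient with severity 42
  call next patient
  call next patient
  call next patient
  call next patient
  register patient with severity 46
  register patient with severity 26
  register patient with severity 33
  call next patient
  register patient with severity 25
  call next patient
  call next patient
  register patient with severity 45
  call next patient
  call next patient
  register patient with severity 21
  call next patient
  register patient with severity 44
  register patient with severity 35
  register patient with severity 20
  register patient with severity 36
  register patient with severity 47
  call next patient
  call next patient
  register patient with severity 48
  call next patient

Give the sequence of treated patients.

insert 22 → {22}
insert 34 → {34, 22}
insert 31 → {34, 31, 22}
insert 42 → {42, 34, 31, 22}
call next patient → 42; now {34, 31, 22}
call next patient → 34; now {31, 22}
call next patient → 31; now {22}
call next patient → 22; now {}
insert 46 → {46}
insert 26 → {46, 26}
insert 33 → {46, 33, 26}
call next patient → 46; now {33, 26}
insert 25 → {33, 26, 25}
call next patient → 33; now {26, 25}
call next patient → 26; now {25}
insert 45 → {45, 25}
call next patient → 45; now {25}
call next patient → 25; now {}
insert 21 → {21}
call next patient → 21; now {}
insert 44 → {44}
insert 35 → {44, 35}
insert 20 → {44, 35, 20}
insert 36 → {44, 36, 35, 20}
insert 47 → {47, 44, 36, 35, 20}
call next patient → 47; now {44, 36, 35, 20}
call next patient → 44; now {36, 35, 20}
insert 48 → {48, 36, 35, 20}
call next patient → 48; now {36, 35, 20}

42 → 34 → 31 → 22 → 46 → 33 → 26 → 45 → 25 → 21 → 47 → 44 → 48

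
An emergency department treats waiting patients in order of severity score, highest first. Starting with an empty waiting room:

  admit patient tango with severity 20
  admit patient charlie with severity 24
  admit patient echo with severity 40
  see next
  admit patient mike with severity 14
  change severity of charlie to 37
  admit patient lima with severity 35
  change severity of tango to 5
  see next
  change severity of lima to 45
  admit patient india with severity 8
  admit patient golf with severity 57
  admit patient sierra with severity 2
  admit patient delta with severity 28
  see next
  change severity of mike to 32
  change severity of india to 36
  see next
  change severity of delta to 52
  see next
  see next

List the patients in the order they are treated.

add tango (severity 20) → {tango:20}
add charlie (severity 24) → {charlie:24, tango:20}
add echo (severity 40) → {echo:40, charlie:24, tango:20}
see next → echo; now {charlie:24, tango:20}
add mike (severity 14) → {charlie:24, tango:20, mike:14}
update charlie to severity 37 → {charlie:37, tango:20, mike:14}
add lima (severity 35) → {charlie:37, lima:35, tango:20, mike:14}
update tango to severity 5 → {charlie:37, lima:35, mike:14, tango:5}
see next → charlie; now {lima:35, mike:14, tango:5}
update lima to severity 45 → {lima:45, mike:14, tango:5}
add india (severity 8) → {lima:45, mike:14, india:8, tango:5}
add golf (severity 57) → {golf:57, lima:45, mike:14, india:8, tango:5}
add sierra (severity 2) → {golf:57, lima:45, mike:14, india:8, tango:5, sierra:2}
add delta (severity 28) → {golf:57, lima:45, delta:28, mike:14, india:8, tango:5, sierra:2}
see next → golf; now {lima:45, delta:28, mike:14, india:8, tango:5, sierra:2}
update mike to severity 32 → {lima:45, mike:32, delta:28, india:8, tango:5, sierra:2}
update india to severity 36 → {lima:45, india:36, mike:32, delta:28, tango:5, sierra:2}
see next → lima; now {india:36, mike:32, delta:28, tango:5, sierra:2}
update delta to severity 52 → {delta:52, india:36, mike:32, tango:5, sierra:2}
see next → delta; now {india:36, mike:32, tango:5, sierra:2}
see next → india; now {mike:32, tango:5, sierra:2}

echo, charlie, golf, lima, delta, india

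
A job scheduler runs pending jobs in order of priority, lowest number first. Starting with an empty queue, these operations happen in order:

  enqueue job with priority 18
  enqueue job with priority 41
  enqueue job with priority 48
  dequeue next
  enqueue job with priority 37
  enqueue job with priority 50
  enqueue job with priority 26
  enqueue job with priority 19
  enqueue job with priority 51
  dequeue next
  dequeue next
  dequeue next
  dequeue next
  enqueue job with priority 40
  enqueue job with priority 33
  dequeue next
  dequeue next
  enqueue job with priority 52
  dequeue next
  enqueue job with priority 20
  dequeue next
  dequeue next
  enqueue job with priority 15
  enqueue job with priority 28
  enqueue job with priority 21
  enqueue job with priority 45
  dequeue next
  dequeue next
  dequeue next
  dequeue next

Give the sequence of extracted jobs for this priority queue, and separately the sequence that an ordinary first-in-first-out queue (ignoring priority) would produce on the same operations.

priority queue: 18 → 19 → 26 → 37 → 41 → 33 → 40 → 48 → 20 → 50 → 15 → 21 → 28 → 45; FIFO queue: 18 → 41 → 48 → 37 → 50 → 26 → 19 → 51 → 40 → 33 → 52 → 20 → 15 → 28

insert 18 → {18}
insert 41 → {18, 41}
insert 48 → {18, 41, 48}
dequeue next → 18; now {41, 48}
insert 37 → {37, 41, 48}
insert 50 → {37, 41, 48, 50}
insert 26 → {26, 37, 41, 48, 50}
insert 19 → {19, 26, 37, 41, 48, 50}
insert 51 → {19, 26, 37, 41, 48, 50, 51}
dequeue next → 19; now {26, 37, 41, 48, 50, 51}
dequeue next → 26; now {37, 41, 48, 50, 51}
dequeue next → 37; now {41, 48, 50, 51}
dequeue next → 41; now {48, 50, 51}
insert 40 → {40, 48, 50, 51}
insert 33 → {33, 40, 48, 50, 51}
dequeue next → 33; now {40, 48, 50, 51}
dequeue next → 40; now {48, 50, 51}
insert 52 → {48, 50, 51, 52}
dequeue next → 48; now {50, 51, 52}
insert 20 → {20, 50, 51, 52}
dequeue next → 20; now {50, 51, 52}
dequeue next → 50; now {51, 52}
insert 15 → {15, 51, 52}
insert 28 → {15, 28, 51, 52}
insert 21 → {15, 21, 28, 51, 52}
insert 45 → {15, 21, 28, 45, 51, 52}
dequeue next → 15; now {21, 28, 45, 51, 52}
dequeue next → 21; now {28, 45, 51, 52}
dequeue next → 28; now {45, 51, 52}
dequeue next → 45; now {51, 52}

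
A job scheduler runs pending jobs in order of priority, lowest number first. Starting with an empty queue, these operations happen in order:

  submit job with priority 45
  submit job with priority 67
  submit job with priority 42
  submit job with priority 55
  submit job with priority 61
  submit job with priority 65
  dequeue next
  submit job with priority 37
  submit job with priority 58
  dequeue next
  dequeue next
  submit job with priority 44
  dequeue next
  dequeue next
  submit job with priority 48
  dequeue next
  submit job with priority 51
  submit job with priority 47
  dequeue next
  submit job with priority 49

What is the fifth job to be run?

insert 45 → {45}
insert 67 → {45, 67}
insert 42 → {42, 45, 67}
insert 55 → {42, 45, 55, 67}
insert 61 → {42, 45, 55, 61, 67}
insert 65 → {42, 45, 55, 61, 65, 67}
dequeue next → 42; now {45, 55, 61, 65, 67}
insert 37 → {37, 45, 55, 61, 65, 67}
insert 58 → {37, 45, 55, 58, 61, 65, 67}
dequeue next → 37; now {45, 55, 58, 61, 65, 67}
dequeue next → 45; now {55, 58, 61, 65, 67}
insert 44 → {44, 55, 58, 61, 65, 67}
dequeue next → 44; now {55, 58, 61, 65, 67}
dequeue next → 55; now {58, 61, 65, 67}
insert 48 → {48, 58, 61, 65, 67}
dequeue next → 48; now {58, 61, 65, 67}
insert 51 → {51, 58, 61, 65, 67}
insert 47 → {47, 51, 58, 61, 65, 67}
dequeue next → 47; now {51, 58, 61, 65, 67}
insert 49 → {49, 51, 58, 61, 65, 67}

55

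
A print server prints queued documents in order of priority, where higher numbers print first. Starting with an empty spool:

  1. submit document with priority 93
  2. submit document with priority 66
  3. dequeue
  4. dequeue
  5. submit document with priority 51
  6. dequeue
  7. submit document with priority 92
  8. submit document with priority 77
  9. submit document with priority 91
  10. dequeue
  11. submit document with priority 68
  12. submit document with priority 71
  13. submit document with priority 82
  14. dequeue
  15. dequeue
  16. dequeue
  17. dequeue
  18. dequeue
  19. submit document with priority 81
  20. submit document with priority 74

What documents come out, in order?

[93, 66, 51, 92, 91, 82, 77, 71, 68]

insert 93 → {93}
insert 66 → {93, 66}
dequeue → 93; now {66}
dequeue → 66; now {}
insert 51 → {51}
dequeue → 51; now {}
insert 92 → {92}
insert 77 → {92, 77}
insert 91 → {92, 91, 77}
dequeue → 92; now {91, 77}
insert 68 → {91, 77, 68}
insert 71 → {91, 77, 71, 68}
insert 82 → {91, 82, 77, 71, 68}
dequeue → 91; now {82, 77, 71, 68}
dequeue → 82; now {77, 71, 68}
dequeue → 77; now {71, 68}
dequeue → 71; now {68}
dequeue → 68; now {}
insert 81 → {81}
insert 74 → {81, 74}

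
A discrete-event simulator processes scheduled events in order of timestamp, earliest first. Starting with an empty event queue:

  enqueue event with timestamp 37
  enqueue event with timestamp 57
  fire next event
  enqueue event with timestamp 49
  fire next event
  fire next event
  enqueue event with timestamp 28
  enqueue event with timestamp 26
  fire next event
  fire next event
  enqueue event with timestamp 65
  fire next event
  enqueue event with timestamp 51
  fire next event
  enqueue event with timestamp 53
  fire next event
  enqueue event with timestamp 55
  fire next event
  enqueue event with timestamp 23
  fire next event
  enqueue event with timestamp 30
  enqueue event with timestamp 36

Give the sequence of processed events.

37 → 49 → 57 → 26 → 28 → 65 → 51 → 53 → 55 → 23

insert 37 → {37}
insert 57 → {37, 57}
fire next event → 37; now {57}
insert 49 → {49, 57}
fire next event → 49; now {57}
fire next event → 57; now {}
insert 28 → {28}
insert 26 → {26, 28}
fire next event → 26; now {28}
fire next event → 28; now {}
insert 65 → {65}
fire next event → 65; now {}
insert 51 → {51}
fire next event → 51; now {}
insert 53 → {53}
fire next event → 53; now {}
insert 55 → {55}
fire next event → 55; now {}
insert 23 → {23}
fire next event → 23; now {}
insert 30 → {30}
insert 36 → {30, 36}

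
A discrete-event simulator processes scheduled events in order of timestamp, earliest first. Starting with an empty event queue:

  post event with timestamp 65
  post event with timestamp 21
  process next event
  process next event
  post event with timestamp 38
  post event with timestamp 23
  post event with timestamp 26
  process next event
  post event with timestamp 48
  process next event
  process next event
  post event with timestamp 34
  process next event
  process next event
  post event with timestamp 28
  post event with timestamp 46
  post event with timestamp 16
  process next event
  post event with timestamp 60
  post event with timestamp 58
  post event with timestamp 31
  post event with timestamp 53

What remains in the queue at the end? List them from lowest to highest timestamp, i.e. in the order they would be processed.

28 → 31 → 46 → 53 → 58 → 60

insert 65 → {65}
insert 21 → {21, 65}
process next event → 21; now {65}
process next event → 65; now {}
insert 38 → {38}
insert 23 → {23, 38}
insert 26 → {23, 26, 38}
process next event → 23; now {26, 38}
insert 48 → {26, 38, 48}
process next event → 26; now {38, 48}
process next event → 38; now {48}
insert 34 → {34, 48}
process next event → 34; now {48}
process next event → 48; now {}
insert 28 → {28}
insert 46 → {28, 46}
insert 16 → {16, 28, 46}
process next event → 16; now {28, 46}
insert 60 → {28, 46, 60}
insert 58 → {28, 46, 58, 60}
insert 31 → {28, 31, 46, 58, 60}
insert 53 → {28, 31, 46, 53, 58, 60}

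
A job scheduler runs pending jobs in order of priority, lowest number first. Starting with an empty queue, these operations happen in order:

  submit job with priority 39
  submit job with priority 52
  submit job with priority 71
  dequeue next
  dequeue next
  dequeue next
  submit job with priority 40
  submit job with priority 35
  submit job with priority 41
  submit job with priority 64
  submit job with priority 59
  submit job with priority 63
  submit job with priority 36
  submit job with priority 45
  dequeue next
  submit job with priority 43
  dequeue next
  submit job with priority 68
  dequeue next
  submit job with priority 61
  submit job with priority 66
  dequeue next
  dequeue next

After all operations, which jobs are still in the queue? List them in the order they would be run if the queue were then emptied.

insert 39 → {39}
insert 52 → {39, 52}
insert 71 → {39, 52, 71}
dequeue next → 39; now {52, 71}
dequeue next → 52; now {71}
dequeue next → 71; now {}
insert 40 → {40}
insert 35 → {35, 40}
insert 41 → {35, 40, 41}
insert 64 → {35, 40, 41, 64}
insert 59 → {35, 40, 41, 59, 64}
insert 63 → {35, 40, 41, 59, 63, 64}
insert 36 → {35, 36, 40, 41, 59, 63, 64}
insert 45 → {35, 36, 40, 41, 45, 59, 63, 64}
dequeue next → 35; now {36, 40, 41, 45, 59, 63, 64}
insert 43 → {36, 40, 41, 43, 45, 59, 63, 64}
dequeue next → 36; now {40, 41, 43, 45, 59, 63, 64}
insert 68 → {40, 41, 43, 45, 59, 63, 64, 68}
dequeue next → 40; now {41, 43, 45, 59, 63, 64, 68}
insert 61 → {41, 43, 45, 59, 61, 63, 64, 68}
insert 66 → {41, 43, 45, 59, 61, 63, 64, 66, 68}
dequeue next → 41; now {43, 45, 59, 61, 63, 64, 66, 68}
dequeue next → 43; now {45, 59, 61, 63, 64, 66, 68}

[45, 59, 61, 63, 64, 66, 68]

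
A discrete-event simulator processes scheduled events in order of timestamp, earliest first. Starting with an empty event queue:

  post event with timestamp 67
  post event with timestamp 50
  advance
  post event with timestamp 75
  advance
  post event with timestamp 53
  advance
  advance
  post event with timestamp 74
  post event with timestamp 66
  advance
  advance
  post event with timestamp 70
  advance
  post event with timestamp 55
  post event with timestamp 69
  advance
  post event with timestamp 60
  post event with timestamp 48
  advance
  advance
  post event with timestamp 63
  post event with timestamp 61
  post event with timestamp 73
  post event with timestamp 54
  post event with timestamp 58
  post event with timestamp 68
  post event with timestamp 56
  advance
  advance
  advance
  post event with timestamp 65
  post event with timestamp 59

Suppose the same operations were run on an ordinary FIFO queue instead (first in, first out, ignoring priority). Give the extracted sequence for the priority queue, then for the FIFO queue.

priority queue: [50, 67, 53, 75, 66, 74, 70, 55, 48, 60, 54, 56, 58]; FIFO queue: 67, 50, 75, 53, 74, 66, 70, 55, 69, 60, 48, 63, 61

insert 67 → {67}
insert 50 → {50, 67}
advance → 50; now {67}
insert 75 → {67, 75}
advance → 67; now {75}
insert 53 → {53, 75}
advance → 53; now {75}
advance → 75; now {}
insert 74 → {74}
insert 66 → {66, 74}
advance → 66; now {74}
advance → 74; now {}
insert 70 → {70}
advance → 70; now {}
insert 55 → {55}
insert 69 → {55, 69}
advance → 55; now {69}
insert 60 → {60, 69}
insert 48 → {48, 60, 69}
advance → 48; now {60, 69}
advance → 60; now {69}
insert 63 → {63, 69}
insert 61 → {61, 63, 69}
insert 73 → {61, 63, 69, 73}
insert 54 → {54, 61, 63, 69, 73}
insert 58 → {54, 58, 61, 63, 69, 73}
insert 68 → {54, 58, 61, 63, 68, 69, 73}
insert 56 → {54, 56, 58, 61, 63, 68, 69, 73}
advance → 54; now {56, 58, 61, 63, 68, 69, 73}
advance → 56; now {58, 61, 63, 68, 69, 73}
advance → 58; now {61, 63, 68, 69, 73}
insert 65 → {61, 63, 65, 68, 69, 73}
insert 59 → {59, 61, 63, 65, 68, 69, 73}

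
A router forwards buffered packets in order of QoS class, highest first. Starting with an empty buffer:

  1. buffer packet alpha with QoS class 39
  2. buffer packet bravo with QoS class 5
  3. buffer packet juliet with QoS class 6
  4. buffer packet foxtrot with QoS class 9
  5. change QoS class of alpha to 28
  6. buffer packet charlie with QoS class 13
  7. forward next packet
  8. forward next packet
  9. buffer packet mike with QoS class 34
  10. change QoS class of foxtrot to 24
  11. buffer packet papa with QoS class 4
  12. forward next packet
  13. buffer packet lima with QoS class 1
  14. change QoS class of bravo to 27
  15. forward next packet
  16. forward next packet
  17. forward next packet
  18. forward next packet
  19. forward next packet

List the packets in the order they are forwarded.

alpha → charlie → mike → bravo → foxtrot → juliet → papa → lima

add alpha (QoS class 39) → {alpha:39}
add bravo (QoS class 5) → {alpha:39, bravo:5}
add juliet (QoS class 6) → {alpha:39, juliet:6, bravo:5}
add foxtrot (QoS class 9) → {alpha:39, foxtrot:9, juliet:6, bravo:5}
update alpha to QoS class 28 → {alpha:28, foxtrot:9, juliet:6, bravo:5}
add charlie (QoS class 13) → {alpha:28, charlie:13, foxtrot:9, juliet:6, bravo:5}
forward next packet → alpha; now {charlie:13, foxtrot:9, juliet:6, bravo:5}
forward next packet → charlie; now {foxtrot:9, juliet:6, bravo:5}
add mike (QoS class 34) → {mike:34, foxtrot:9, juliet:6, bravo:5}
update foxtrot to QoS class 24 → {mike:34, foxtrot:24, juliet:6, bravo:5}
add papa (QoS class 4) → {mike:34, foxtrot:24, juliet:6, bravo:5, papa:4}
forward next packet → mike; now {foxtrot:24, juliet:6, bravo:5, papa:4}
add lima (QoS class 1) → {foxtrot:24, juliet:6, bravo:5, papa:4, lima:1}
update bravo to QoS class 27 → {bravo:27, foxtrot:24, juliet:6, papa:4, lima:1}
forward next packet → bravo; now {foxtrot:24, juliet:6, papa:4, lima:1}
forward next packet → foxtrot; now {juliet:6, papa:4, lima:1}
forward next packet → juliet; now {papa:4, lima:1}
forward next packet → papa; now {lima:1}
forward next packet → lima; now {}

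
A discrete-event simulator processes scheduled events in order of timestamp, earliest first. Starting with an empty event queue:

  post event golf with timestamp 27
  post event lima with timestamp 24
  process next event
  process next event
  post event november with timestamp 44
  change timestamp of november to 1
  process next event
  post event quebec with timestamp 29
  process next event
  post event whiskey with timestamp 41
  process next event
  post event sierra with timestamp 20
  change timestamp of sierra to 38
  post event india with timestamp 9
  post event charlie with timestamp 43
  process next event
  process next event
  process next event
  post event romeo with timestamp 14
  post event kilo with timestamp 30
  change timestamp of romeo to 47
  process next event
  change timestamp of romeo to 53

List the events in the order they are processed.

lima, golf, november, quebec, whiskey, india, sierra, charlie, kilo

add golf (timestamp 27) → {golf:27}
add lima (timestamp 24) → {lima:24, golf:27}
process next event → lima; now {golf:27}
process next event → golf; now {}
add november (timestamp 44) → {november:44}
update november to timestamp 1 → {november:1}
process next event → november; now {}
add quebec (timestamp 29) → {quebec:29}
process next event → quebec; now {}
add whiskey (timestamp 41) → {whiskey:41}
process next event → whiskey; now {}
add sierra (timestamp 20) → {sierra:20}
update sierra to timestamp 38 → {sierra:38}
add india (timestamp 9) → {india:9, sierra:38}
add charlie (timestamp 43) → {india:9, sierra:38, charlie:43}
process next event → india; now {sierra:38, charlie:43}
process next event → sierra; now {charlie:43}
process next event → charlie; now {}
add romeo (timestamp 14) → {romeo:14}
add kilo (timestamp 30) → {romeo:14, kilo:30}
update romeo to timestamp 47 → {kilo:30, romeo:47}
process next event → kilo; now {romeo:47}
update romeo to timestamp 53 → {romeo:53}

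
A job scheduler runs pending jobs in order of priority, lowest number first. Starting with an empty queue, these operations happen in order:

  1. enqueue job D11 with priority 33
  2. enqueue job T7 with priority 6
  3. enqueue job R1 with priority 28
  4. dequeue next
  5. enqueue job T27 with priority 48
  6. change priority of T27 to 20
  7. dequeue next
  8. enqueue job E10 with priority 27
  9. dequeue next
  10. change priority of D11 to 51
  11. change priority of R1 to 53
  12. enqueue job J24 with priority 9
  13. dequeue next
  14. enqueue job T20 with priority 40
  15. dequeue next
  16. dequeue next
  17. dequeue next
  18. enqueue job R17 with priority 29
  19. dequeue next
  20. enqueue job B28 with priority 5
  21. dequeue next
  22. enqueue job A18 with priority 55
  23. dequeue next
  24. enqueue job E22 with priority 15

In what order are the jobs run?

T7 → T27 → E10 → J24 → T20 → D11 → R1 → R17 → B28 → A18

add D11 (priority 33) → {D11:33}
add T7 (priority 6) → {T7:6, D11:33}
add R1 (priority 28) → {T7:6, R1:28, D11:33}
dequeue next → T7; now {R1:28, D11:33}
add T27 (priority 48) → {R1:28, D11:33, T27:48}
update T27 to priority 20 → {T27:20, R1:28, D11:33}
dequeue next → T27; now {R1:28, D11:33}
add E10 (priority 27) → {E10:27, R1:28, D11:33}
dequeue next → E10; now {R1:28, D11:33}
update D11 to priority 51 → {R1:28, D11:51}
update R1 to priority 53 → {D11:51, R1:53}
add J24 (priority 9) → {J24:9, D11:51, R1:53}
dequeue next → J24; now {D11:51, R1:53}
add T20 (priority 40) → {T20:40, D11:51, R1:53}
dequeue next → T20; now {D11:51, R1:53}
dequeue next → D11; now {R1:53}
dequeue next → R1; now {}
add R17 (priority 29) → {R17:29}
dequeue next → R17; now {}
add B28 (priority 5) → {B28:5}
dequeue next → B28; now {}
add A18 (priority 55) → {A18:55}
dequeue next → A18; now {}
add E22 (priority 15) → {E22:15}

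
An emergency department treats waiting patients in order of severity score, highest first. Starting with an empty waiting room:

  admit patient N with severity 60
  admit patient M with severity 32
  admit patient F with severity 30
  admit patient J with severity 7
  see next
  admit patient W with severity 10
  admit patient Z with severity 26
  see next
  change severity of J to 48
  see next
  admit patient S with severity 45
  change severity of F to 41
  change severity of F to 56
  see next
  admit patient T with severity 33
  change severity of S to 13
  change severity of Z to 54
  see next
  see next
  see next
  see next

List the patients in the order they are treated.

N, M, J, F, Z, T, S, W

add N (severity 60) → {N:60}
add M (severity 32) → {N:60, M:32}
add F (severity 30) → {N:60, M:32, F:30}
add J (severity 7) → {N:60, M:32, F:30, J:7}
see next → N; now {M:32, F:30, J:7}
add W (severity 10) → {M:32, F:30, W:10, J:7}
add Z (severity 26) → {M:32, F:30, Z:26, W:10, J:7}
see next → M; now {F:30, Z:26, W:10, J:7}
update J to severity 48 → {J:48, F:30, Z:26, W:10}
see next → J; now {F:30, Z:26, W:10}
add S (severity 45) → {S:45, F:30, Z:26, W:10}
update F to severity 41 → {S:45, F:41, Z:26, W:10}
update F to severity 56 → {F:56, S:45, Z:26, W:10}
see next → F; now {S:45, Z:26, W:10}
add T (severity 33) → {S:45, T:33, Z:26, W:10}
update S to severity 13 → {T:33, Z:26, S:13, W:10}
update Z to severity 54 → {Z:54, T:33, S:13, W:10}
see next → Z; now {T:33, S:13, W:10}
see next → T; now {S:13, W:10}
see next → S; now {W:10}
see next → W; now {}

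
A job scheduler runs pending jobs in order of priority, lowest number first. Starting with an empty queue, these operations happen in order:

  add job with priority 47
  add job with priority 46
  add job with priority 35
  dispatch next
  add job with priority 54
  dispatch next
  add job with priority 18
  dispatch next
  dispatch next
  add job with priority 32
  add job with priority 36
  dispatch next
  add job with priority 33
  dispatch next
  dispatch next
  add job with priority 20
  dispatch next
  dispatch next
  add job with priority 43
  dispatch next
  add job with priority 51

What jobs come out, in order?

[35, 46, 18, 47, 32, 33, 36, 20, 54, 43]

insert 47 → {47}
insert 46 → {46, 47}
insert 35 → {35, 46, 47}
dispatch next → 35; now {46, 47}
insert 54 → {46, 47, 54}
dispatch next → 46; now {47, 54}
insert 18 → {18, 47, 54}
dispatch next → 18; now {47, 54}
dispatch next → 47; now {54}
insert 32 → {32, 54}
insert 36 → {32, 36, 54}
dispatch next → 32; now {36, 54}
insert 33 → {33, 36, 54}
dispatch next → 33; now {36, 54}
dispatch next → 36; now {54}
insert 20 → {20, 54}
dispatch next → 20; now {54}
dispatch next → 54; now {}
insert 43 → {43}
dispatch next → 43; now {}
insert 51 → {51}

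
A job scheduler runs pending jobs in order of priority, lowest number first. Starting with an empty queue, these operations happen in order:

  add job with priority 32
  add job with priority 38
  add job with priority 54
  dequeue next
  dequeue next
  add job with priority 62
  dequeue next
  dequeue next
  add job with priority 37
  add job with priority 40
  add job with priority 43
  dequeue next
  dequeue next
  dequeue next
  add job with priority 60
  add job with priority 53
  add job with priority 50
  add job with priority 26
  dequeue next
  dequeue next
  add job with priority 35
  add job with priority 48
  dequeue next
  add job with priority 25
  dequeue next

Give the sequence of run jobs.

32, 38, 54, 62, 37, 40, 43, 26, 50, 35, 25

insert 32 → {32}
insert 38 → {32, 38}
insert 54 → {32, 38, 54}
dequeue next → 32; now {38, 54}
dequeue next → 38; now {54}
insert 62 → {54, 62}
dequeue next → 54; now {62}
dequeue next → 62; now {}
insert 37 → {37}
insert 40 → {37, 40}
insert 43 → {37, 40, 43}
dequeue next → 37; now {40, 43}
dequeue next → 40; now {43}
dequeue next → 43; now {}
insert 60 → {60}
insert 53 → {53, 60}
insert 50 → {50, 53, 60}
insert 26 → {26, 50, 53, 60}
dequeue next → 26; now {50, 53, 60}
dequeue next → 50; now {53, 60}
insert 35 → {35, 53, 60}
insert 48 → {35, 48, 53, 60}
dequeue next → 35; now {48, 53, 60}
insert 25 → {25, 48, 53, 60}
dequeue next → 25; now {48, 53, 60}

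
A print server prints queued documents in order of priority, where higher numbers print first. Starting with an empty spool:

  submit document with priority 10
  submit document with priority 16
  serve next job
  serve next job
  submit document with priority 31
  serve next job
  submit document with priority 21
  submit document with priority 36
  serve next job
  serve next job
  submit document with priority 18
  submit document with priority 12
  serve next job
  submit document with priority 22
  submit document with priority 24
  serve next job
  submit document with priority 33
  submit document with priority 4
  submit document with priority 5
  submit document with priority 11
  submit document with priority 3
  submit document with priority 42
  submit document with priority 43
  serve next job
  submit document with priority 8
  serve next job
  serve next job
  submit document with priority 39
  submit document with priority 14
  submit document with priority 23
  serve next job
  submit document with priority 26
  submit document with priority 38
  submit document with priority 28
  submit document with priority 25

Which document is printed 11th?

insert 10 → {10}
insert 16 → {16, 10}
serve next job → 16; now {10}
serve next job → 10; now {}
insert 31 → {31}
serve next job → 31; now {}
insert 21 → {21}
insert 36 → {36, 21}
serve next job → 36; now {21}
serve next job → 21; now {}
insert 18 → {18}
insert 12 → {18, 12}
serve next job → 18; now {12}
insert 22 → {22, 12}
insert 24 → {24, 22, 12}
serve next job → 24; now {22, 12}
insert 33 → {33, 22, 12}
insert 4 → {33, 22, 12, 4}
insert 5 → {33, 22, 12, 5, 4}
insert 11 → {33, 22, 12, 11, 5, 4}
insert 3 → {33, 22, 12, 11, 5, 4, 3}
insert 42 → {42, 33, 22, 12, 11, 5, 4, 3}
insert 43 → {43, 42, 33, 22, 12, 11, 5, 4, 3}
serve next job → 43; now {42, 33, 22, 12, 11, 5, 4, 3}
insert 8 → {42, 33, 22, 12, 11, 8, 5, 4, 3}
serve next job → 42; now {33, 22, 12, 11, 8, 5, 4, 3}
serve next job → 33; now {22, 12, 11, 8, 5, 4, 3}
insert 39 → {39, 22, 12, 11, 8, 5, 4, 3}
insert 14 → {39, 22, 14, 12, 11, 8, 5, 4, 3}
insert 23 → {39, 23, 22, 14, 12, 11, 8, 5, 4, 3}
serve next job → 39; now {23, 22, 14, 12, 11, 8, 5, 4, 3}
insert 26 → {26, 23, 22, 14, 12, 11, 8, 5, 4, 3}
insert 38 → {38, 26, 23, 22, 14, 12, 11, 8, 5, 4, 3}
insert 28 → {38, 28, 26, 23, 22, 14, 12, 11, 8, 5, 4, 3}
insert 25 → {38, 28, 26, 25, 23, 22, 14, 12, 11, 8, 5, 4, 3}

39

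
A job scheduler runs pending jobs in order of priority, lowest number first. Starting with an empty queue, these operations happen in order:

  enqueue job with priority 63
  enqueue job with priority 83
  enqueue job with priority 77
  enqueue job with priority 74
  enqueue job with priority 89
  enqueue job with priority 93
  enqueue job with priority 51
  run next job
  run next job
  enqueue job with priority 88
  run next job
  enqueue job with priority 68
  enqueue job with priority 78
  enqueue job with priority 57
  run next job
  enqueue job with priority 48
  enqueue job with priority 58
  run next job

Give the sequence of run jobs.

insert 63 → {63}
insert 83 → {63, 83}
insert 77 → {63, 77, 83}
insert 74 → {63, 74, 77, 83}
insert 89 → {63, 74, 77, 83, 89}
insert 93 → {63, 74, 77, 83, 89, 93}
insert 51 → {51, 63, 74, 77, 83, 89, 93}
run next job → 51; now {63, 74, 77, 83, 89, 93}
run next job → 63; now {74, 77, 83, 89, 93}
insert 88 → {74, 77, 83, 88, 89, 93}
run next job → 74; now {77, 83, 88, 89, 93}
insert 68 → {68, 77, 83, 88, 89, 93}
insert 78 → {68, 77, 78, 83, 88, 89, 93}
insert 57 → {57, 68, 77, 78, 83, 88, 89, 93}
run next job → 57; now {68, 77, 78, 83, 88, 89, 93}
insert 48 → {48, 68, 77, 78, 83, 88, 89, 93}
insert 58 → {48, 58, 68, 77, 78, 83, 88, 89, 93}
run next job → 48; now {58, 68, 77, 78, 83, 88, 89, 93}

[51, 63, 74, 57, 48]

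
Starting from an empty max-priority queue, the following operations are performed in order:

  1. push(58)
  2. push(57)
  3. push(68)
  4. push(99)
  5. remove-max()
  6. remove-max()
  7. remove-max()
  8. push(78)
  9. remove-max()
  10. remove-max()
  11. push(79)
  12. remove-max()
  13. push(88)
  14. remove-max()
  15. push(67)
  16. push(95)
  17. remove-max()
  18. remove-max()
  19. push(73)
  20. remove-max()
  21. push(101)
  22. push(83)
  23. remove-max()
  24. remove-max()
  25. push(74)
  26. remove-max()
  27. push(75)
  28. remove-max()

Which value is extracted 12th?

83

insert 58 → {58}
insert 57 → {58, 57}
insert 68 → {68, 58, 57}
insert 99 → {99, 68, 58, 57}
remove-max → 99; now {68, 58, 57}
remove-max → 68; now {58, 57}
remove-max → 58; now {57}
insert 78 → {78, 57}
remove-max → 78; now {57}
remove-max → 57; now {}
insert 79 → {79}
remove-max → 79; now {}
insert 88 → {88}
remove-max → 88; now {}
insert 67 → {67}
insert 95 → {95, 67}
remove-max → 95; now {67}
remove-max → 67; now {}
insert 73 → {73}
remove-max → 73; now {}
insert 101 → {101}
insert 83 → {101, 83}
remove-max → 101; now {83}
remove-max → 83; now {}
insert 74 → {74}
remove-max → 74; now {}
insert 75 → {75}
remove-max → 75; now {}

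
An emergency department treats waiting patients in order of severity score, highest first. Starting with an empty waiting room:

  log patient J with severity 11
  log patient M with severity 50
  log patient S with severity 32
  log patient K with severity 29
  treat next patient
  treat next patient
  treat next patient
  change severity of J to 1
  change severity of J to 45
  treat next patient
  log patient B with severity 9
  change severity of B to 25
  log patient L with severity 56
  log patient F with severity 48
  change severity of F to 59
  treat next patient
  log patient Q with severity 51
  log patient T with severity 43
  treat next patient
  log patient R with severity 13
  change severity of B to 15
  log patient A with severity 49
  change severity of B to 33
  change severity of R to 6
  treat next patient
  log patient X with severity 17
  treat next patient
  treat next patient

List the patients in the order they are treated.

add J (severity 11) → {J:11}
add M (severity 50) → {M:50, J:11}
add S (severity 32) → {M:50, S:32, J:11}
add K (severity 29) → {M:50, S:32, K:29, J:11}
treat next patient → M; now {S:32, K:29, J:11}
treat next patient → S; now {K:29, J:11}
treat next patient → K; now {J:11}
update J to severity 1 → {J:1}
update J to severity 45 → {J:45}
treat next patient → J; now {}
add B (severity 9) → {B:9}
update B to severity 25 → {B:25}
add L (severity 56) → {L:56, B:25}
add F (severity 48) → {L:56, F:48, B:25}
update F to severity 59 → {F:59, L:56, B:25}
treat next patient → F; now {L:56, B:25}
add Q (severity 51) → {L:56, Q:51, B:25}
add T (severity 43) → {L:56, Q:51, T:43, B:25}
treat next patient → L; now {Q:51, T:43, B:25}
add R (severity 13) → {Q:51, T:43, B:25, R:13}
update B to severity 15 → {Q:51, T:43, B:15, R:13}
add A (severity 49) → {Q:51, A:49, T:43, B:15, R:13}
update B to severity 33 → {Q:51, A:49, T:43, B:33, R:13}
update R to severity 6 → {Q:51, A:49, T:43, B:33, R:6}
treat next patient → Q; now {A:49, T:43, B:33, R:6}
add X (severity 17) → {A:49, T:43, B:33, X:17, R:6}
treat next patient → A; now {T:43, B:33, X:17, R:6}
treat next patient → T; now {B:33, X:17, R:6}

M, S, K, J, F, L, Q, A, T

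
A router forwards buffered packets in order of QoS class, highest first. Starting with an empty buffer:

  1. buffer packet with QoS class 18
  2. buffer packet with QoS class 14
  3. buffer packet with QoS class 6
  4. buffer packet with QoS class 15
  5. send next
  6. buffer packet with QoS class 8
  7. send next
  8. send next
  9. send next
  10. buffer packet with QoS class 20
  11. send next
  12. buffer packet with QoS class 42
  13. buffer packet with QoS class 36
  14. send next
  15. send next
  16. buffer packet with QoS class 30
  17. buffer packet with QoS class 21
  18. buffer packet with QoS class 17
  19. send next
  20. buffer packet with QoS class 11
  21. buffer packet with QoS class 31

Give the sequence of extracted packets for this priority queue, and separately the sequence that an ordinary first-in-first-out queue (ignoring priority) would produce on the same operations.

insert 18 → {18}
insert 14 → {18, 14}
insert 6 → {18, 14, 6}
insert 15 → {18, 15, 14, 6}
send next → 18; now {15, 14, 6}
insert 8 → {15, 14, 8, 6}
send next → 15; now {14, 8, 6}
send next → 14; now {8, 6}
send next → 8; now {6}
insert 20 → {20, 6}
send next → 20; now {6}
insert 42 → {42, 6}
insert 36 → {42, 36, 6}
send next → 42; now {36, 6}
send next → 36; now {6}
insert 30 → {30, 6}
insert 21 → {30, 21, 6}
insert 17 → {30, 21, 17, 6}
send next → 30; now {21, 17, 6}
insert 11 → {21, 17, 11, 6}
insert 31 → {31, 21, 17, 11, 6}

priority queue: 18 → 15 → 14 → 8 → 20 → 42 → 36 → 30; FIFO queue: [18, 14, 6, 15, 8, 20, 42, 36]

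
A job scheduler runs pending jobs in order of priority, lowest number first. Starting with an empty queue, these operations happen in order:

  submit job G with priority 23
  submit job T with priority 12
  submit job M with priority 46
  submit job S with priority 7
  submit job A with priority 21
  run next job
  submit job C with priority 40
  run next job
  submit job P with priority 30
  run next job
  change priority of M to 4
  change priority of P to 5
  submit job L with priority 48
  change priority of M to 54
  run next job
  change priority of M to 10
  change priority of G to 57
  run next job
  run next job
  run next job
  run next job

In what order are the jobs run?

add G (priority 23) → {G:23}
add T (priority 12) → {T:12, G:23}
add M (priority 46) → {T:12, G:23, M:46}
add S (priority 7) → {S:7, T:12, G:23, M:46}
add A (priority 21) → {S:7, T:12, A:21, G:23, M:46}
run next job → S; now {T:12, A:21, G:23, M:46}
add C (priority 40) → {T:12, A:21, G:23, C:40, M:46}
run next job → T; now {A:21, G:23, C:40, M:46}
add P (priority 30) → {A:21, G:23, P:30, C:40, M:46}
run next job → A; now {G:23, P:30, C:40, M:46}
update M to priority 4 → {M:4, G:23, P:30, C:40}
update P to priority 5 → {M:4, P:5, G:23, C:40}
add L (priority 48) → {M:4, P:5, G:23, C:40, L:48}
update M to priority 54 → {P:5, G:23, C:40, L:48, M:54}
run next job → P; now {G:23, C:40, L:48, M:54}
update M to priority 10 → {M:10, G:23, C:40, L:48}
update G to priority 57 → {M:10, C:40, L:48, G:57}
run next job → M; now {C:40, L:48, G:57}
run next job → C; now {L:48, G:57}
run next job → L; now {G:57}
run next job → G; now {}

[S, T, A, P, M, C, L, G]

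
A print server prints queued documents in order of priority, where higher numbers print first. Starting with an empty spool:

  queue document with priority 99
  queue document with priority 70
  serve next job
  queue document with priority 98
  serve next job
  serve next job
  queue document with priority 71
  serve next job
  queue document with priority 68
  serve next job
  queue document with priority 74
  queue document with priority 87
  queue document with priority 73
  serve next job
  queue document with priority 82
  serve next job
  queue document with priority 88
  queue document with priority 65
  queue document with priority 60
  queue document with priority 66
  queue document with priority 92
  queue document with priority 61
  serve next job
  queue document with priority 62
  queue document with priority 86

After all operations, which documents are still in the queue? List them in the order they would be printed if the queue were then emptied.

insert 99 → {99}
insert 70 → {99, 70}
serve next job → 99; now {70}
insert 98 → {98, 70}
serve next job → 98; now {70}
serve next job → 70; now {}
insert 71 → {71}
serve next job → 71; now {}
insert 68 → {68}
serve next job → 68; now {}
insert 74 → {74}
insert 87 → {87, 74}
insert 73 → {87, 74, 73}
serve next job → 87; now {74, 73}
insert 82 → {82, 74, 73}
serve next job → 82; now {74, 73}
insert 88 → {88, 74, 73}
insert 65 → {88, 74, 73, 65}
insert 60 → {88, 74, 73, 65, 60}
insert 66 → {88, 74, 73, 66, 65, 60}
insert 92 → {92, 88, 74, 73, 66, 65, 60}
insert 61 → {92, 88, 74, 73, 66, 65, 61, 60}
serve next job → 92; now {88, 74, 73, 66, 65, 61, 60}
insert 62 → {88, 74, 73, 66, 65, 62, 61, 60}
insert 86 → {88, 86, 74, 73, 66, 65, 62, 61, 60}

[88, 86, 74, 73, 66, 65, 62, 61, 60]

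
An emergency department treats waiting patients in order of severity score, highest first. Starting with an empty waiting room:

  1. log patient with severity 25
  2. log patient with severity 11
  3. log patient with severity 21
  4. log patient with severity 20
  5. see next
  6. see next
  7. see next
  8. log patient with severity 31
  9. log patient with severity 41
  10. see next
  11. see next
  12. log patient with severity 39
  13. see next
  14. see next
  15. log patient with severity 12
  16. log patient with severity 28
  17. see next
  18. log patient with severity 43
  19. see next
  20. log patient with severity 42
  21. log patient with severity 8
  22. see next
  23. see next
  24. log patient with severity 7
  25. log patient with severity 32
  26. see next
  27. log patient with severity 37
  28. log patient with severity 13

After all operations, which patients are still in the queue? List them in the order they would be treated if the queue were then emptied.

37 → 13 → 8 → 7

insert 25 → {25}
insert 11 → {25, 11}
insert 21 → {25, 21, 11}
insert 20 → {25, 21, 20, 11}
see next → 25; now {21, 20, 11}
see next → 21; now {20, 11}
see next → 20; now {11}
insert 31 → {31, 11}
insert 41 → {41, 31, 11}
see next → 41; now {31, 11}
see next → 31; now {11}
insert 39 → {39, 11}
see next → 39; now {11}
see next → 11; now {}
insert 12 → {12}
insert 28 → {28, 12}
see next → 28; now {12}
insert 43 → {43, 12}
see next → 43; now {12}
insert 42 → {42, 12}
insert 8 → {42, 12, 8}
see next → 42; now {12, 8}
see next → 12; now {8}
insert 7 → {8, 7}
insert 32 → {32, 8, 7}
see next → 32; now {8, 7}
insert 37 → {37, 8, 7}
insert 13 → {37, 13, 8, 7}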